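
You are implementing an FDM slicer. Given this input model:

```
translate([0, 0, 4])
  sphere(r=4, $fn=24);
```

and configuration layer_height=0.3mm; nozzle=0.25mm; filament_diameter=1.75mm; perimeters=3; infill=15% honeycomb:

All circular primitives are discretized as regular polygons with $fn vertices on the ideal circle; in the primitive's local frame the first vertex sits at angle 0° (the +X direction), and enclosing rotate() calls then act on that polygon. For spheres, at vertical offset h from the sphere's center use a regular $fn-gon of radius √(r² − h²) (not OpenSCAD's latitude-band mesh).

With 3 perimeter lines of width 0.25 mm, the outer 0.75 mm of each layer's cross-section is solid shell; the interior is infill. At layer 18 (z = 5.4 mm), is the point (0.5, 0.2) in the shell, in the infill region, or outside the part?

infill

At z = 5.4 mm: the r=4 sphere contributes a regular 24-gon of circumradius √(4²−1.4²) = 3.747. Overall, the cross-section is a single solid region. The nearest boundary edge runs (3.62, 0.97)→(3.24, 1.87); distance from the point to it = 3.18 mm. The point is inside the cross-section and 3.18 mm from the nearest boundary — more than the 0.75 mm shell width (3 × 0.25), so it's in the infill interior.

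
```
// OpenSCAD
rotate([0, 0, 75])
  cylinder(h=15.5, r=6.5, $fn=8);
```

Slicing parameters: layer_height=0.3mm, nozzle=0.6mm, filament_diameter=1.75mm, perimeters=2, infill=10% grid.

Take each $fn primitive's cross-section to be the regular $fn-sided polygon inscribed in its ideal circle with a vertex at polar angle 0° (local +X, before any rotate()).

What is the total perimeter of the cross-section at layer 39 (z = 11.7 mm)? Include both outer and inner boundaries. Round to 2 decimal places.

At z = 11.7 mm: the r=6.5 cylinder gives a regular 8-gon of circumradius 6.5 (constant along its height) (perimeter = 2·8·6.500·sin(180°/8) = 39.80 mm); (rotated 75° about Z; rotation is an isometry so areas/perimeters/island counts are preserved). Overall, the cross-section is a single solid region. Total boundary length (outer) = 39.80 mm.

39.80 mm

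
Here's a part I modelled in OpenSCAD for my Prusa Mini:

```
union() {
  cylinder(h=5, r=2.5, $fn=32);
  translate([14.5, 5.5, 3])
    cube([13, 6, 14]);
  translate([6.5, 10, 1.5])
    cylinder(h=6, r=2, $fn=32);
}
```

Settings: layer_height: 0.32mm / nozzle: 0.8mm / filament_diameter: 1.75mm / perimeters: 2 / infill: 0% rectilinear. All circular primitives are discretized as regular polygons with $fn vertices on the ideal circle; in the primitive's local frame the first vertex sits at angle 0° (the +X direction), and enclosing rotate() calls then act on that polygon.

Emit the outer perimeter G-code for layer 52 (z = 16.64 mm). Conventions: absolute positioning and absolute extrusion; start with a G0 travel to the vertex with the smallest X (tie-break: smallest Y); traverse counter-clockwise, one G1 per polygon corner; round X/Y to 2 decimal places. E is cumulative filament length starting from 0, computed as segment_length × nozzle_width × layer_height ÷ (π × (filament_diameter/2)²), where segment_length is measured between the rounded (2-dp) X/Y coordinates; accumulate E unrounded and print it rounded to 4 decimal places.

G0 X14.50 Y5.50 Z16.64
G1 X27.50 Y5.50 E1.3836
G1 X27.50 Y11.50 E2.0222
G1 X14.50 Y11.50 E3.4058
G1 X14.50 Y5.50 E4.0444

At z = 16.64 mm: the cylinder does not reach this height (z outside [0, 5]); the cube at (14.5, 5.5) is present — its section is the full 13×6 rectangle; the cylinder at (6.5, 10) is not intersected at this z (z outside [1.5, 7.5]); Combining (union): only the 13×6 cube at (14.5, 5.5) is present, so the union is just that shape — 1 connected region. The outline is a single polygon with 4 vertices. Extrusion per mm of travel: 0.8 × 0.32 / (π × 0.875²) = 0.106432. Accumulating E over each segment gives final E = 4.0444.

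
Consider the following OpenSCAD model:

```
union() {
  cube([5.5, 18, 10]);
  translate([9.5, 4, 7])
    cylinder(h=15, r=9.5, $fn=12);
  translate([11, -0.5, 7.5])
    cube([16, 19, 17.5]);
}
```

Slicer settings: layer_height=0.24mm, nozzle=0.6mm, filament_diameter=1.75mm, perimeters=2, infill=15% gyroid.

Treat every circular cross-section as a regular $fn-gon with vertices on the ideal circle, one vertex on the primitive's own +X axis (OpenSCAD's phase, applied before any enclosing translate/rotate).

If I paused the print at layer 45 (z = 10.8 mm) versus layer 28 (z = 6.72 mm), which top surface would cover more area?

layer 45 (z = 10.8 mm)

Layer 45 (z = 10.8): the cube is not intersected at this z (z outside [0, 10]); the r=9.5 cylinder at (9.5, 4) gives a regular 12-gon of circumradius 9.5 (constant along its height) (area = (12/2)·9.500²·sin(360°/12) = 270.75 mm²); the cube at (11, -0.5) (footprint 16×19) is included at this height (area 304.00 mm²); Taking the union: the regions partially overlap — summed areas 574.75 mm² minus the doubly-counted overlap 87.03 mm² gives 487.72 mm² — area = 487.72 mm². So its area = 487.72 mm². Layer 28 (z = 6.72): the cube is present — its section is the full 5.5×18 rectangle (area 99.00 mm²); the cylinder at (9.5, 4) is not intersected at this z (z outside [7, 22]); the cube at (11, -0.5) does not reach this height (z outside [7.5, 25]); Taking the union: only the 5.5×18 cube is present, so the union is just that shape — area = 99.00 mm². So its area = 99.00 mm². Layer 45 is larger (487.72 vs 99.00 mm²).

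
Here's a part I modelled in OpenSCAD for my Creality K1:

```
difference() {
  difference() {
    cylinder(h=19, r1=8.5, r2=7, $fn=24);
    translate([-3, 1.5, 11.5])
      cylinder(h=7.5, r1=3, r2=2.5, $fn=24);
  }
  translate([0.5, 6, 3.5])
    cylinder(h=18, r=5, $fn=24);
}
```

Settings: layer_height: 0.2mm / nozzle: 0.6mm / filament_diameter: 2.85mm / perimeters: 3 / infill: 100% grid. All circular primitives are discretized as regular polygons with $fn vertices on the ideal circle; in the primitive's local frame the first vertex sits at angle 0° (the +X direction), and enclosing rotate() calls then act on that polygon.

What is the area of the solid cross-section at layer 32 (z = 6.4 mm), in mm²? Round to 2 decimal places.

At z = 6.4 mm: the cone: at t=0.337 of its height the radius interpolates to r₁+(r₂−r₁)t = 7.995, giving a regular 24-gon of that circumradius (area = (24/2)·7.995²·sin(360°/24) = 198.51 mm²); the cone at (-3, 1.5) is absent (z outside [11.5, 19]); After the difference (first − rest): none of the subtracted shapes is present at this height, so the cone is unchanged — area = 198.51 mm²; the r=5 cylinder at (0.5, 6) gives a regular 24-gon of circumradius 5 (constant along its height) (area = (24/2)·5.000²·sin(360°/24) = 77.65 mm²); Subtracting the remaining from the first: starting from the result so far (198.51 mm²), the r=5 cylinder at (0.5, 6) partially overlaps it — only the 52.49 mm² overlap (of its 77.65 mm²) is removed, clipping the outline — area = 146.02 mm². Overall, the cross-section is a single solid region. Net area = 146.02 mm².

146.02 mm²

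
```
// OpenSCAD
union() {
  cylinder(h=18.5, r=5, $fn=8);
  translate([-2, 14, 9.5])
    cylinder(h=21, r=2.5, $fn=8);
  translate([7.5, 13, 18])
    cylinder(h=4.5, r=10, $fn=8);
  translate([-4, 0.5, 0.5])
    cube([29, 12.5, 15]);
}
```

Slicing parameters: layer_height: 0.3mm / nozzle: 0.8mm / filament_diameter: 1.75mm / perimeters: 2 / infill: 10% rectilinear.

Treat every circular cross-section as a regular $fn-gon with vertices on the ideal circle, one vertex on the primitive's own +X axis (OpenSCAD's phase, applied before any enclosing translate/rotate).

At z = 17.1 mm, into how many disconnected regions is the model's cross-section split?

At z = 17.1 mm: the cylinder: section is a regular 8-gon, circumradius r=5; the r=2.5 cylinder at (-2, 14) gives a regular 8-gon of circumradius 2.5 (constant along its height); the cylinder at (7.5, 13) is absent (z outside [18, 22.5]); the cube at (-4, 0.5) is absent (z outside [0.5, 15.5]); Combining (union): the 2 present regions are separate (no shared area or edge), so areas and boundary lengths simply add and each stays a separate island — 2 connected regions. The result has 2 disconnected regions.

2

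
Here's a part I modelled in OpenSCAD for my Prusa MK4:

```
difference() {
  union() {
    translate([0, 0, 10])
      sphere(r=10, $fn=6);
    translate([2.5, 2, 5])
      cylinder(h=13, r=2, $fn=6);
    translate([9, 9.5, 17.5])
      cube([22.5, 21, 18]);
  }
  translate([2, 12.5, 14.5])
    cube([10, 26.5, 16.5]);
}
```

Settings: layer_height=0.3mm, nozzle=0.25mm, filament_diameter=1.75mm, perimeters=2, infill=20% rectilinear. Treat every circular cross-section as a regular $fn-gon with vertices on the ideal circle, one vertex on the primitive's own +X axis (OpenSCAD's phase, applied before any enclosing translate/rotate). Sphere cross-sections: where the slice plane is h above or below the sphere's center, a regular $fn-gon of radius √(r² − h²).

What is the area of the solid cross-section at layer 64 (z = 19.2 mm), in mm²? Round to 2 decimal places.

At z = 19.2 mm: the r=10 sphere contributes a regular 6-gon of circumradius √(10²−9.2²) = 3.919 (area = (6/2)·3.919²·sin(360°/6) = 39.91 mm²); the cylinder at (2.5, 2) is absent (z outside [5, 18]); the 22.5×21 cube at (9, 9.5) contributes its full rectangle (area 472.50 mm²); Combining (union): the 2 present regions are separate (no shared area or edge), so areas and boundary lengths simply add and each stays a separate island — area = 512.41 mm²; the 10×26.5 cube at (2, 12.5) contributes its full rectangle (area 265.00 mm²); After the difference (first − rest): starting from that combined region (512.41 mm²), the 10×26.5 cube at (2, 12.5) partially overlaps it — only the 54.00 mm² overlap (of its 265.00 mm²) is removed, clipping the outline — area = 458.41 mm². Overall, the cross-section has 2 separate islands. Net area = 458.41 mm².

458.41 mm²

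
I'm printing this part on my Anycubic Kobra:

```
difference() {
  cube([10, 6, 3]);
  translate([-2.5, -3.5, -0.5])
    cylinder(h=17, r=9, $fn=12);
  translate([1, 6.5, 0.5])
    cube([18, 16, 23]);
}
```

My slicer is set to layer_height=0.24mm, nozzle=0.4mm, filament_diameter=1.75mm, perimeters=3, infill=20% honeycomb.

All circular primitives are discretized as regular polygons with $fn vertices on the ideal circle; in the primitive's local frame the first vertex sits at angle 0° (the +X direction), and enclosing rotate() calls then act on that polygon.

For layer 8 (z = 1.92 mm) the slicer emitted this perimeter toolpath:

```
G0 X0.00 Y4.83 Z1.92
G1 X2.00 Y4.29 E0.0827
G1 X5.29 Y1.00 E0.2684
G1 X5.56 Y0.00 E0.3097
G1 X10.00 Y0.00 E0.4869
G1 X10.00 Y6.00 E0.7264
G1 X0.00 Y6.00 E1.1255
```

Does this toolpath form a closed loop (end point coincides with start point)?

Start point (G0): (0.00, 4.83). End point (last G1): the path does not return to the start — open.

no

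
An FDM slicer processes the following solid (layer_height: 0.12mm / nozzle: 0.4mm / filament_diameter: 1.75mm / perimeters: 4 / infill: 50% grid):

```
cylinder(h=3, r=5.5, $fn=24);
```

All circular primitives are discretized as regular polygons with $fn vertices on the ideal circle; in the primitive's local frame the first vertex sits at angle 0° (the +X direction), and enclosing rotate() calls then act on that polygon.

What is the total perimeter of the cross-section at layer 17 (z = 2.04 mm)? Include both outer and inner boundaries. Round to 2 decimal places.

34.46 mm

At z = 2.04 mm: the r=5.5 cylinder contributes a regular 24-gon of circumradius 5.5 (perimeter = 2·24·5.500·sin(180°/24) = 34.46 mm). Overall, the cross-section is a single solid region. Total boundary length (outer) = 34.46 mm.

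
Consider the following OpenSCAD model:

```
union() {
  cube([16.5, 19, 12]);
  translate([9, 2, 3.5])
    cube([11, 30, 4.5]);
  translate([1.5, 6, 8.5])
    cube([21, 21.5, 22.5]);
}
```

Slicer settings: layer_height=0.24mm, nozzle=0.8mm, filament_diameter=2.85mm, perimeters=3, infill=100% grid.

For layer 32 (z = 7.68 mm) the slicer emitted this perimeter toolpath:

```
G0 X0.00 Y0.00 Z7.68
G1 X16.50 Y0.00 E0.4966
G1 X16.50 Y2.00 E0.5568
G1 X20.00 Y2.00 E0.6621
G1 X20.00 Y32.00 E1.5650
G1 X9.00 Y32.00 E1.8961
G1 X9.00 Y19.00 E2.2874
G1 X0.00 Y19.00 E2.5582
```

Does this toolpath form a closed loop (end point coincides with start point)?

no

Start point (G0): (0.00, 0.00). End point (last G1): the path does not return to the start — open.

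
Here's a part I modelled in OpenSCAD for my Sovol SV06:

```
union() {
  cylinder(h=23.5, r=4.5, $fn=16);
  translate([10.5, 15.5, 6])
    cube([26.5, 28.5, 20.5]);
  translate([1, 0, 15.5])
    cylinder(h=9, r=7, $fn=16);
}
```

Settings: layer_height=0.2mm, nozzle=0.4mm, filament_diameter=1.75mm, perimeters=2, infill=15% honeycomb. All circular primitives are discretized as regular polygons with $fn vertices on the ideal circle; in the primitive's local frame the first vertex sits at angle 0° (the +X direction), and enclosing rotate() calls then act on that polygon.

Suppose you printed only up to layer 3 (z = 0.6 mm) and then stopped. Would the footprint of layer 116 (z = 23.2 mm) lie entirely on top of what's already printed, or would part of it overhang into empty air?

part overhangs

Compare the two slices. At z = 0.6: the r=4.5 cylinder contributes a regular 16-gon of circumradius 4.5 (area = (16/2)·4.500²·sin(360°/16) = 61.99 mm²); the cube at (10.5, 15.5) is not intersected at this z (z outside [6, 26.5]); the cylinder at (1, 0) does not reach this height (z outside [15.5, 24.5]); Merging all regions: only the r=4.5 cylinder is present, so the union is just that shape — area = 61.99 mm². At z = 23.2: the cylinder: section is a regular 16-gon, circumradius r=4.5 (area = (16/2)·4.500²·sin(360°/16) = 61.99 mm²); the cube at (10.5, 15.5) is present — its section is the full 26.5×28.5 rectangle (area 755.25 mm²); the r=7 cylinder at (1, 0) gives a regular 16-gon of circumradius 7 (constant along its height) (area = (16/2)·7.000²·sin(360°/16) = 150.01 mm²); Taking the union: the regions partially overlap — summed areas 967.26 mm² minus the doubly-counted overlap 61.99 mm² gives 905.26 mm² — area = 905.26 mm². Checking containment: at z = 23.2 the cross-section extends beyond the z = 0.6 cross-section by about 843.27 mm².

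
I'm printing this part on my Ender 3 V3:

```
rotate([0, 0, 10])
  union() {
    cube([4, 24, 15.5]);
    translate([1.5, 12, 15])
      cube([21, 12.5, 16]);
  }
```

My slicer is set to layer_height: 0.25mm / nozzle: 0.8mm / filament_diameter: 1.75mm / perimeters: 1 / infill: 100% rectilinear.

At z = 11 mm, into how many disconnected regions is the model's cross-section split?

1

At z = 11 mm: the cube is present — its section is the full 4×24 rectangle; the cube at (1.5, 12) is not intersected at this z (z outside [15, 31]); Merging all regions: only the 4×24 cube is present, so the union is just that shape — 1 connected region; (rotated 10° about Z; rotation is an isometry so areas/perimeters/island counts are preserved). The result has 1 disconnected region.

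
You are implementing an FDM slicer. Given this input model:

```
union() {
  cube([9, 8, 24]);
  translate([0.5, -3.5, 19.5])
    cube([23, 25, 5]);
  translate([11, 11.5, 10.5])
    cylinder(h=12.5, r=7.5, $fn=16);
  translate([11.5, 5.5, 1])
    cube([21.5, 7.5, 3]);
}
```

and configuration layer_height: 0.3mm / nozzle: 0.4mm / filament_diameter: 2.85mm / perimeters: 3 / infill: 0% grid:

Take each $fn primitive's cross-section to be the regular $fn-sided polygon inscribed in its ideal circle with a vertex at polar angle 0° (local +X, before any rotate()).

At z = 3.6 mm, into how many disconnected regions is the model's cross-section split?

2

At z = 3.6 mm: the cube (footprint 9×8) is included at this height; the cube at (0.5, -3.5) does not reach this height (z outside [19.5, 24.5]); the cylinder at (11, 11.5) does not reach this height (z outside [10.5, 23]); the cube at (11.5, 5.5) (footprint 21.5×7.5) is included at this height; Combining (union): the 2 present regions are separate (no shared area or edge), so areas and boundary lengths simply add and each stays a separate island — 2 connected regions. The result has 2 disconnected regions.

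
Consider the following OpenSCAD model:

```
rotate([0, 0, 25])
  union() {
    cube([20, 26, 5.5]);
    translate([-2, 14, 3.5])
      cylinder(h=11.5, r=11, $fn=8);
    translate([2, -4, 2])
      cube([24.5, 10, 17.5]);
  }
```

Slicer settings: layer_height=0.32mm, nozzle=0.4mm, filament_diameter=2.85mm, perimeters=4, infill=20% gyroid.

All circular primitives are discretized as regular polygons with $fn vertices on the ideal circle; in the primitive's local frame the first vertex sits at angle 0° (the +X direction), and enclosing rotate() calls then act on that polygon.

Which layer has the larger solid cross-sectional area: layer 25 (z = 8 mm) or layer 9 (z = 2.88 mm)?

layer 9 (z = 2.88 mm)

Layer 25 (z = 8): the cube is not intersected at this z (z outside [0, 5.5]); the r=11 cylinder at (-2, 14) contributes a regular 8-gon of circumradius 11 (area = (8/2)·11.000²·sin(360°/8) = 342.24 mm²); the 24.5×10 cube at (2, -4) contributes its full rectangle (area 245.00 mm²); Combining (union): the regions partially overlap — summed areas 587.24 mm² minus the doubly-counted overlap 2.18 mm² gives 585.06 mm² — area = 585.06 mm²; (rotated 25° about Z; rotation is an isometry so areas/perimeters/island counts are preserved). So its area = 585.06 mm². Layer 9 (z = 2.88): the 20×26 cube contributes its full rectangle (area 520.00 mm²); the cylinder at (-2, 14) does not reach this height (z outside [3.5, 15]); the cube at (2, -4) (footprint 24.5×10) is included at this height (area 245.00 mm²); Merging all regions: the regions partially overlap — summed areas 765.00 mm² minus the doubly-counted overlap 108.00 mm² gives 657.00 mm² — area = 657.00 mm²; (rotated 25° about Z; rotation is an isometry so areas/perimeters/island counts are preserved). So its area = 657.00 mm². Layer 9 is larger (657.00 vs 585.06 mm²).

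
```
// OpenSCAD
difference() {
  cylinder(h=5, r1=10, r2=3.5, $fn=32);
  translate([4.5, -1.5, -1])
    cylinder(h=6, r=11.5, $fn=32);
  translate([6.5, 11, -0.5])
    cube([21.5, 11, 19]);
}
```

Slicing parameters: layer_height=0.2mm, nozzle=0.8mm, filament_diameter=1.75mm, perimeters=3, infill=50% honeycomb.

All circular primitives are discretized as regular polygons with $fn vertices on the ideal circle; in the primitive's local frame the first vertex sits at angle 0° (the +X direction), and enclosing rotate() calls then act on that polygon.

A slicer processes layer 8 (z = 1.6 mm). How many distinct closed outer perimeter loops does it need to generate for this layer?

1

At z = 1.6 mm: the cone (r1=10→r2=3.5) has section circumradius 7.920 here — a regular 32-gon; the r=11.5 cylinder at (4.5, -1.5) gives a regular 32-gon of circumradius 11.5 (constant along its height); the cube at (6.5, 11) (footprint 21.5×11) is included at this height; After the difference (first − rest): starting from the cone, the r=11.5 cylinder at (4.5, -1.5) partially overlaps it — only the 185.26 mm² overlap (of its 412.81 mm²) is removed, clipping the outline; the 21.5×11 cube at (6.5, 11) misses the remaining region (no effect) — 1 connected region. The result has 1 disconnected region.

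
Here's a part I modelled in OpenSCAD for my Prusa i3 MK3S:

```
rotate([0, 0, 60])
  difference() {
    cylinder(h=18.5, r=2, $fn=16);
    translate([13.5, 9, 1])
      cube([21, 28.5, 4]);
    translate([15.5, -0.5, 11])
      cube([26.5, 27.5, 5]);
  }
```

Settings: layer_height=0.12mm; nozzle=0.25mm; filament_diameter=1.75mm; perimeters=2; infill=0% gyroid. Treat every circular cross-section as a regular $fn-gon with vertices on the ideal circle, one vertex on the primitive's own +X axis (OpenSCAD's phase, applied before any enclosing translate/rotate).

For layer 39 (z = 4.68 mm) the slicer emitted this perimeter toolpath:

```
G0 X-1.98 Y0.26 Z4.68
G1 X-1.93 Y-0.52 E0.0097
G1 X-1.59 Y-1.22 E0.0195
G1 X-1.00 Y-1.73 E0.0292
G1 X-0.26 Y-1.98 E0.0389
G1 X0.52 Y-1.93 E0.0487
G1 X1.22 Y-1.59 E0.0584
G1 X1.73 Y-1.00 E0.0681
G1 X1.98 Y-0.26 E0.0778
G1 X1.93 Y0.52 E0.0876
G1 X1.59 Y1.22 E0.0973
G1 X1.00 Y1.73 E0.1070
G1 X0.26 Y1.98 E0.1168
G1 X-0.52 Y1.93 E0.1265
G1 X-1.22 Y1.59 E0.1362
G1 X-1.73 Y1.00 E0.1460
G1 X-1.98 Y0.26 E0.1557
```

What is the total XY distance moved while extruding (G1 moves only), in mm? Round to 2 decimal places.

12.48 mm

Sum the Euclidean lengths of each G1 segment: total = 12.48 mm.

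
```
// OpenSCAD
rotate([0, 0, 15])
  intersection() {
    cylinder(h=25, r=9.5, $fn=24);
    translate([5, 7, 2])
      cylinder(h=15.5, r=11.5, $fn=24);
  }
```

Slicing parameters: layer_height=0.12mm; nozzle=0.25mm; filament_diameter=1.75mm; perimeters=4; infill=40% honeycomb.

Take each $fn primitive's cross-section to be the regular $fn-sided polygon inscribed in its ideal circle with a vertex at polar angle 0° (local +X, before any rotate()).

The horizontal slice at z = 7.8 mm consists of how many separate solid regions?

At z = 7.8 mm: the r=9.5 cylinder contributes a regular 24-gon of circumradius 9.5; the r=11.5 cylinder at (5, 7) contributes a regular 24-gon of circumradius 11.5; After intersecting: the r=11.5 cylinder at (5, 7) partially overlaps the r=9.5 cylinder; clipping to the common part keeps 165.89 mm² — 1 connected region; (whole slice rotated 15° about Z — lengths, areas and connectivity unchanged). The result has 1 disconnected region.

1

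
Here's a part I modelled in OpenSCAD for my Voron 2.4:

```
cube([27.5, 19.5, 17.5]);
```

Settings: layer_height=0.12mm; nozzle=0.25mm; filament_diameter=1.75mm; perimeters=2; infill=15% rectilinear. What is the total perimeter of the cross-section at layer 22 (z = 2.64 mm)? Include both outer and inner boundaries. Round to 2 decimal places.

At z = 2.64 mm: the cube (footprint 27.5×19.5) is included at this height (perimeter 94.00 mm). Overall, the cross-section is a single solid region. Total boundary length (outer) = 94.00 mm.

94.00 mm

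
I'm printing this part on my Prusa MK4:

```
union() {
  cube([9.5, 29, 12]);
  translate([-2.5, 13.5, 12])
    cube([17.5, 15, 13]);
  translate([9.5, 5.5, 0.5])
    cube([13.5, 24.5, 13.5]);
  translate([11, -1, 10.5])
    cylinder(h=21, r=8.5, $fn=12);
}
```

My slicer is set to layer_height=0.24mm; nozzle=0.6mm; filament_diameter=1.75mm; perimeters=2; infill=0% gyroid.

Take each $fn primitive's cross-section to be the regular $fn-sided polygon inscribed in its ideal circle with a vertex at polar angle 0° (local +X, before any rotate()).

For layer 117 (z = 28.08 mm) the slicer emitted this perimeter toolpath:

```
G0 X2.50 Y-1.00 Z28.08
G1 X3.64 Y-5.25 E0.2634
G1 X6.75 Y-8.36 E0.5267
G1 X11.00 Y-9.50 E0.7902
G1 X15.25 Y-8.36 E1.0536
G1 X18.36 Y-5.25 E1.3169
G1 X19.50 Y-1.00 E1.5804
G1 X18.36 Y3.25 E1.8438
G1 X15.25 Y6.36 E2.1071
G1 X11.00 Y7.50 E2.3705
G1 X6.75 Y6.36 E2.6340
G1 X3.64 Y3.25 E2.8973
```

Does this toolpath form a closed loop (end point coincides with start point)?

no

Start point (G0): (2.50, -1.00). End point (last G1): the path does not return to the start — open.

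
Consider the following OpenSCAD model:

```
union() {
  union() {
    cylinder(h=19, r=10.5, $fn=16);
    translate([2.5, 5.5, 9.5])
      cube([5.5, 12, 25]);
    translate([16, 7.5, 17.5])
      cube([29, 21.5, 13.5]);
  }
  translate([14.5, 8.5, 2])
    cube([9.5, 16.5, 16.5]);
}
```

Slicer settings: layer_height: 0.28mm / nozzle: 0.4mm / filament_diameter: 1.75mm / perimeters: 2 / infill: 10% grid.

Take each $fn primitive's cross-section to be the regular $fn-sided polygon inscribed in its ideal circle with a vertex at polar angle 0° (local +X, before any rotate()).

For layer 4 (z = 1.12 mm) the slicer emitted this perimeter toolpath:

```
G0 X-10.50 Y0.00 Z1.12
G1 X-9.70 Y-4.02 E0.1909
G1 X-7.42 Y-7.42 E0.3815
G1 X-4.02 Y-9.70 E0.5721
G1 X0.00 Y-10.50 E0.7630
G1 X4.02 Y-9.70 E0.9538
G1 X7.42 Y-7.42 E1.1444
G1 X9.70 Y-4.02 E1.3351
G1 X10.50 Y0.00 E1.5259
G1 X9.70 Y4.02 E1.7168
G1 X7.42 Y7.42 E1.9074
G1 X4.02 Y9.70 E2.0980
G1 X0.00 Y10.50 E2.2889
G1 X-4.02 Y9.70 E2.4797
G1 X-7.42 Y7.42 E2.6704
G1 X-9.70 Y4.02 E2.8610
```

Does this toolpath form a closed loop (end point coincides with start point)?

no

Start point (G0): (-10.50, 0.00). End point (last G1): the path does not return to the start — open.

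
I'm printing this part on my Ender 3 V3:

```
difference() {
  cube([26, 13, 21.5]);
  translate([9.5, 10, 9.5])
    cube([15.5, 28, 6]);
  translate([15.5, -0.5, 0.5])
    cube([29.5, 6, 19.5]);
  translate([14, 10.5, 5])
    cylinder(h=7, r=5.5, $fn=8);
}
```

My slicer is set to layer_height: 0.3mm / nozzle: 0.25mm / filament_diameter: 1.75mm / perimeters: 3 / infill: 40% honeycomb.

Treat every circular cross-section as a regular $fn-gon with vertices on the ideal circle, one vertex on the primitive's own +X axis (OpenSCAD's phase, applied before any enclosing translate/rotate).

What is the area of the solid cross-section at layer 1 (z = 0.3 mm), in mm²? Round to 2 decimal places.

338.00 mm²

At z = 0.3 mm: the cube is present — its section is the full 26×13 rectangle (area 338.00 mm²); the cube at (9.5, 10) is absent (z outside [9.5, 15.5]); the cube at (15.5, -0.5) does not reach this height (z outside [0.5, 20]); the cylinder at (14, 10.5) does not reach this height (z outside [5, 12]); Taking the first minus the rest: none of the subtracted shapes is present at this height, so the 26×13 cube is unchanged — area = 338.00 mm². Overall, the cross-section is a single solid region. Net area = 338.00 mm².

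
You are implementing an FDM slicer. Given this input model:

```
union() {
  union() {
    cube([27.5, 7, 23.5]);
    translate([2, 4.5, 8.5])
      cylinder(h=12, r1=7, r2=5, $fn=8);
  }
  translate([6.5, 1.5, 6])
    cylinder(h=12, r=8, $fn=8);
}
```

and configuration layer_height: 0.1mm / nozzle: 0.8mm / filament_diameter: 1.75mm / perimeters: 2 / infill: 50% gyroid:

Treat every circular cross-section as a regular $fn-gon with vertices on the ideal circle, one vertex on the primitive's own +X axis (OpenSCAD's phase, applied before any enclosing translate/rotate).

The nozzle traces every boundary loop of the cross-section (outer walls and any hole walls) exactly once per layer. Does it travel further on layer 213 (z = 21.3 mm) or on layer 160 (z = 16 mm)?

Layer 213 (z = 21.3): the cube is present — its section is the full 27.5×7 rectangle (perimeter 69.00 mm); the cone at (2, 4.5) does not reach this height (z outside [8.5, 20.5]); Merging all regions: only the 27.5×7 cube is present, so the union is just that shape — boundary = 69.00 mm; the cylinder at (6.5, 1.5) is not intersected at this z (z outside [6, 18]); Combining (union): only the result so far is present, so the union is just that shape — boundary = 69.00 mm. So its perimeter = 69.00 mm. Layer 160 (z = 16): the 27.5×7 cube contributes its full rectangle (perimeter 69.00 mm); the cone at (2, 4.5) (r1=7→r2=5) has section circumradius 5.750 here — a regular 8-gon (perimeter = 2·8·5.750·sin(180°/8) = 35.21 mm); Taking the union: the regions partially overlap (shared area 48.57 mm²), so the edge portions inside another operand are dropped and the merged outline is re-measured after clipping — boundary = 77.23 mm; the cylinder at (6.5, 1.5): section is a regular 8-gon, circumradius r=8 (perimeter = 2·8·8.000·sin(180°/8) = 48.98 mm); Merging all regions: the regions partially overlap (shared area 108.94 mm²), so the edge portions inside another operand are dropped and the merged outline is re-measured after clipping — boundary = 82.75 mm. So its perimeter = 82.75 mm. Layer 160 is larger (82.75 vs 69.00 mm).

layer 160 (z = 16 mm)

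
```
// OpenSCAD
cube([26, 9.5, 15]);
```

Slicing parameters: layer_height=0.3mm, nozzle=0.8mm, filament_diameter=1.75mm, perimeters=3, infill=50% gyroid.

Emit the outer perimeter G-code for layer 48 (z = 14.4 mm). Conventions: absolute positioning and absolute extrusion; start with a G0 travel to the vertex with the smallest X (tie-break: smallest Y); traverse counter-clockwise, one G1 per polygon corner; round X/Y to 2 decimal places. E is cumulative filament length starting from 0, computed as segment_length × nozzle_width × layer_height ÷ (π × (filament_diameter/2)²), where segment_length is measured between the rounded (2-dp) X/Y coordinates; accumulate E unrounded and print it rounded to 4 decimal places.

G0 X0.00 Y0.00 Z14.40
G1 X26.00 Y0.00 E2.5943
G1 X26.00 Y9.50 E3.5422
G1 X0.00 Y9.50 E6.1365
G1 X0.00 Y0.00 E7.0844

At z = 14.4 mm: the 26×9.5 cube contributes its full rectangle. The outline is a single polygon with 4 vertices. Extrusion per mm of travel: 0.8 × 0.3 / (π × 0.875²) = 0.099780. Accumulating E over each segment gives final E = 7.0844.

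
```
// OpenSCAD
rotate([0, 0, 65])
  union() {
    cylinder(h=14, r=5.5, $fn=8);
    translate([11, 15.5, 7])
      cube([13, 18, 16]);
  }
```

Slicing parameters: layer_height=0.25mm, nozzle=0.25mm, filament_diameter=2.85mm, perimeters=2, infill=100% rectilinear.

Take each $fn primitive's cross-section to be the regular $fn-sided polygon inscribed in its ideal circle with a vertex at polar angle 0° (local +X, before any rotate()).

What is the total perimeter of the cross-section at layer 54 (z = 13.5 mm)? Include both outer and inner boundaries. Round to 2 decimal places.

95.68 mm

At z = 13.5 mm: the r=5.5 cylinder contributes a regular 8-gon of circumradius 5.5 (perimeter = 2·8·5.500·sin(180°/8) = 33.68 mm); the cube at (11, 15.5) is present — its section is the full 13×18 rectangle (perimeter 62.00 mm); Merging all regions: the 2 present regions are separate (no shared area or edge), so areas and boundary lengths simply add and each stays a separate island — boundary = 95.68 mm; (whole slice rotated 65° about Z — lengths, areas and connectivity unchanged). Overall, the cross-section has 2 separate islands. Total boundary length (outer) = 95.68 mm.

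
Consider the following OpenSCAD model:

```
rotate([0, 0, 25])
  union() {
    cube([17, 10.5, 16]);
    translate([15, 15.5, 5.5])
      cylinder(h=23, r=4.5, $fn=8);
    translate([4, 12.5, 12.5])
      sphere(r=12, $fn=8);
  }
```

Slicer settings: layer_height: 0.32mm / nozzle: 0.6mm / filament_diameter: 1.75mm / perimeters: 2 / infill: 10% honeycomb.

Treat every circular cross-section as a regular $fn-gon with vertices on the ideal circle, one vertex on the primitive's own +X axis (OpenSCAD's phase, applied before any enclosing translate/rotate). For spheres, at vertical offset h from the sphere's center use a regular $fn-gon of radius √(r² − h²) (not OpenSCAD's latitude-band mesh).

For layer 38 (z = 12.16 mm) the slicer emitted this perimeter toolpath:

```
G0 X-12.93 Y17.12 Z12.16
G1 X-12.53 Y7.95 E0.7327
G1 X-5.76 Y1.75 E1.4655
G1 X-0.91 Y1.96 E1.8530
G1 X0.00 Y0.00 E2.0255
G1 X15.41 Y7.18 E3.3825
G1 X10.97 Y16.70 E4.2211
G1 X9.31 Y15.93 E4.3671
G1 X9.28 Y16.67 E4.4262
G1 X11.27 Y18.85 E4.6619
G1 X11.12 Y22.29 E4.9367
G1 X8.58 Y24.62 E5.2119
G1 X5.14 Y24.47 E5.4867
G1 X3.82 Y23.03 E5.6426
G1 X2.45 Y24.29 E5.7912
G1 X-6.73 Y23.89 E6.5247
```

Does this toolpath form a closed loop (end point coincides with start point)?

no

Start point (G0): (-12.93, 17.12). End point (last G1): the path does not return to the start — open.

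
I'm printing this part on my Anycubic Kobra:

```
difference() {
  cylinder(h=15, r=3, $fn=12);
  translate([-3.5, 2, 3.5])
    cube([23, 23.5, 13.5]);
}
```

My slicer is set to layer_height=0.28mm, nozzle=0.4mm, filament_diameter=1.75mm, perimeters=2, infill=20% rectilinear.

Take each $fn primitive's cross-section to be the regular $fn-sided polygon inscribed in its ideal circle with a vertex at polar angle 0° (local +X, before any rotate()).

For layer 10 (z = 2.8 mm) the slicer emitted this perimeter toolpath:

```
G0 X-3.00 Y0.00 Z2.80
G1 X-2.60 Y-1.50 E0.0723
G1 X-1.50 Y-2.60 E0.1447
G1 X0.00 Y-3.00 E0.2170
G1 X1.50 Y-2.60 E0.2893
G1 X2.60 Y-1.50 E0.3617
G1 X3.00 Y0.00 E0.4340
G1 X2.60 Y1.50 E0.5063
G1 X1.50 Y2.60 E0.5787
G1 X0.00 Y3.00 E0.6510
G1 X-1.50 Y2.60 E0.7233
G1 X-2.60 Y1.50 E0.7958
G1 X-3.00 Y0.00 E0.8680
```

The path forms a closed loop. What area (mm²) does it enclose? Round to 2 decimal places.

27.02 mm²

Apply the shoelace formula to the sequence of (X, Y) vertices; enclosed area = 27.02 mm².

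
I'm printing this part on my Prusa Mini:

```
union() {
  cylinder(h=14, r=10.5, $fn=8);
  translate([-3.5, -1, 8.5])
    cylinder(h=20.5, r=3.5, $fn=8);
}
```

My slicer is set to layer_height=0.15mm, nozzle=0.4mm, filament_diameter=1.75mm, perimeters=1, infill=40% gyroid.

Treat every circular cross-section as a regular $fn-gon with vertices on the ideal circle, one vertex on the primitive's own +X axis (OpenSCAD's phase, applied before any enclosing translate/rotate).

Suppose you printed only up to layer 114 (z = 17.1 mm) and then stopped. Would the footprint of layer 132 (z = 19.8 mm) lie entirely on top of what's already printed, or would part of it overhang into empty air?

entirely on top

Compare the two slices. At z = 17.1: the cylinder does not reach this height (z outside [0, 14]); the cylinder at (-3.5, -1): section is a regular 8-gon, circumradius r=3.5 (area = (8/2)·3.500²·sin(360°/8) = 34.65 mm²); Combining (union): only the r=3.5 cylinder at (-3.5, -1) is present, so the union is just that shape — area = 34.65 mm². At z = 19.8: the cylinder is not intersected at this z (z outside [0, 14]); the r=3.5 cylinder at (-3.5, -1) contributes a regular 8-gon of circumradius 3.5 (area = (8/2)·3.500²·sin(360°/8) = 34.65 mm²); Combining (union): only the r=3.5 cylinder at (-3.5, -1) is present, so the union is just that shape — area = 34.65 mm². Checking containment: the cross-section at z = 19.8 is a subset of the cross-section at z = 17.1.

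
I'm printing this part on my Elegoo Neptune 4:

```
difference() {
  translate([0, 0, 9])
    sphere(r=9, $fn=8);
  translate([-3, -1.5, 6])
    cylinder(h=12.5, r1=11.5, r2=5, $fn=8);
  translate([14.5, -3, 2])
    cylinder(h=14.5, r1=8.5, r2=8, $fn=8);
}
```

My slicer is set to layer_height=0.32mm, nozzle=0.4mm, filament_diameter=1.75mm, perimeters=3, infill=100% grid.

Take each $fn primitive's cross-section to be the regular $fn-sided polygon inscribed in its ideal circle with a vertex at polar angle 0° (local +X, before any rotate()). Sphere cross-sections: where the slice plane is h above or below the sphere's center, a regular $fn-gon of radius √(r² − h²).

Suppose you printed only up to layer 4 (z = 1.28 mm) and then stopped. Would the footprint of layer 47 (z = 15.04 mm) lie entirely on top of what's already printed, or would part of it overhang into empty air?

Compare the two slices. At z = 1.28: the sphere: section is a regular 8-gon, circumradius = √(r²−h²) = √(9²−7.72²) = 4.626 (area = (8/2)·4.626²·sin(360°/8) = 60.53 mm²); the cone at (-3, -1.5) is not intersected at this z (z outside [6, 18.5]); the cone at (14.5, -3) does not reach this height (z outside [2, 16.5]); After the difference (first − rest): none of the subtracted shapes is present at this height, so the r=9 sphere is unchanged — area = 60.53 mm². At z = 15.04: the r=9 sphere contributes a regular 8-gon of circumradius √(9²−6.04²) = 6.672 (area = (8/2)·6.672²·sin(360°/8) = 125.92 mm²); the cone at (-3, -1.5) (r1=11.5→r2=5) has section circumradius 6.799 here — a regular 8-gon (area = (8/2)·6.799²·sin(360°/8) = 130.76 mm²); the cone at (14.5, -3) contributes a regular 8-gon of circumradius 8.050 (interpolated between r1=8.5 and r2=8 at t=0.899) (area = (8/2)·8.050²·sin(360°/8) = 183.30 mm²); Taking the first minus the rest: starting from the r=9 sphere (125.92 mm²), the cone at (-3, -1.5) partially overlaps it — only the 86.19 mm² overlap (of its 130.76 mm²) is removed, clipping the outline; the cone at (14.5, -3) misses the remaining region (no effect) — area = 39.73 mm². Checking containment: at z = 15.04 the cross-section extends beyond the z = 1.28 cross-section by about 31.71 mm².

part overhangs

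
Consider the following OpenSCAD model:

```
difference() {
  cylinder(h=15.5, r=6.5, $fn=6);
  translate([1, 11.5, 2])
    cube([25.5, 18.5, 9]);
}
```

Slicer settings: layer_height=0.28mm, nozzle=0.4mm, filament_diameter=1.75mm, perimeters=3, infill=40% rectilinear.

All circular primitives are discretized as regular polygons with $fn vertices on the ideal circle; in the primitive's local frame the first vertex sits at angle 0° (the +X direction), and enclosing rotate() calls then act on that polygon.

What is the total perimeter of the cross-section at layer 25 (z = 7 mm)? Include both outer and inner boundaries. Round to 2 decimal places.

39.00 mm

At z = 7 mm: the cylinder: section is a regular 6-gon, circumradius r=6.5 (perimeter = 2·6·6.500·sin(180°/6) = 39.00 mm); the cube at (1, 11.5) (footprint 25.5×18.5) is included at this height (perimeter 88.00 mm); Taking the first minus the rest: starting from the r=6.5 cylinder, the 25.5×18.5 cube at (1, 11.5) misses the remaining region (no effect) — boundary = 39.00 mm. Overall, the cross-section is a single solid region. Total boundary length (outer) = 39.00 mm.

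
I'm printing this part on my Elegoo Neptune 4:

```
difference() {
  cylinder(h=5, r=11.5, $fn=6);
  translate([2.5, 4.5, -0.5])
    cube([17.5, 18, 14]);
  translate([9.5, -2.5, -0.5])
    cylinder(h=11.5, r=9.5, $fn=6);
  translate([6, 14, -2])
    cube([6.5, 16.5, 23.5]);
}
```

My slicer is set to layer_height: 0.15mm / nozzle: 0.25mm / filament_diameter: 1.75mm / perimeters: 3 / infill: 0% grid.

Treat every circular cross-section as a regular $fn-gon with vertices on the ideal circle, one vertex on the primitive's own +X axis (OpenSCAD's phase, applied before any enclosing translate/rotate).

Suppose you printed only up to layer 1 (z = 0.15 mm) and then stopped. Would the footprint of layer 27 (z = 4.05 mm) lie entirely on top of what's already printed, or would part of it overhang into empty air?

Compare the two slices. At z = 0.15: the cylinder: section is a regular 6-gon, circumradius r=11.5 (area = (6/2)·11.500²·sin(360°/6) = 343.60 mm²); the cube at (2.5, 4.5) (footprint 17.5×18) is included at this height (area 315.00 mm²); the r=9.5 cylinder at (9.5, -2.5) contributes a regular 6-gon of circumradius 9.5 (area = (6/2)·9.500²·sin(360°/6) = 234.48 mm²); the cube at (6, 14) (footprint 6.5×16.5) is included at this height (area 107.25 mm²); Taking the first minus the rest: starting from the r=11.5 cylinder (343.60 mm²), the 17.5×18 cube at (2.5, 4.5) partially overlaps it — only the 26.35 mm² overlap (of its 315.00 mm²) is removed, clipping the outline; the r=9.5 cylinder at (9.5, -2.5) partially overlaps it — only the 101.60 mm² overlap (of its 234.48 mm²) is removed, clipping the outline; the 6.5×16.5 cube at (6, 14) misses the remaining region (no effect) — area = 215.65 mm². At z = 4.05: the cylinder: section is a regular 6-gon, circumradius r=11.5 (area = (6/2)·11.500²·sin(360°/6) = 343.60 mm²); the cube at (2.5, 4.5) (footprint 17.5×18) is included at this height (area 315.00 mm²); the cylinder at (9.5, -2.5): section is a regular 6-gon, circumradius r=9.5 (area = (6/2)·9.500²·sin(360°/6) = 234.48 mm²); the cube at (6, 14) is present — its section is the full 6.5×16.5 rectangle (area 107.25 mm²); Taking the first minus the rest: starting from the r=11.5 cylinder (343.60 mm²), the 17.5×18 cube at (2.5, 4.5) partially overlaps it — only the 26.35 mm² overlap (of its 315.00 mm²) is removed, clipping the outline; the r=9.5 cylinder at (9.5, -2.5) partially overlaps it — only the 101.60 mm² overlap (of its 234.48 mm²) is removed, clipping the outline; the 6.5×16.5 cube at (6, 14) misses the remaining region (no effect) — area = 215.65 mm². Checking containment: the cross-section at z = 4.05 is a subset of the cross-section at z = 0.15.

entirely on top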